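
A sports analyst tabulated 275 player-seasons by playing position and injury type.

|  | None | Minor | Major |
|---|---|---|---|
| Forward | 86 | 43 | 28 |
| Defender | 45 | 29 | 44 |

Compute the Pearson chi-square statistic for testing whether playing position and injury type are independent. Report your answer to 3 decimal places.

Row totals: 157, 118. Column totals: 131, 72, 72. Grand total N = 275.
Expected counts (row total × column total / N):
  Forward, None: 157×131/275 = 74.7891
  Forward, Minor: 157×72/275 = 41.1055
  Forward, Major: 157×72/275 = 41.1055
  Defender, None: 118×131/275 = 56.2109
  Defender, Minor: 118×72/275 = 30.8945
  Defender, Major: 118×72/275 = 30.8945
Contributions (O − E)²/E:
  (86 − 74.7891)²/74.7891 = 1.6805
  (43 − 41.1055)²/41.1055 = 0.0873
  (28 − 41.1055)²/41.1055 = 4.1784
  (45 − 56.2109)²/56.2109 = 2.2359
  (29 − 30.8945)²/30.8945 = 0.1162
  (44 − 30.8945)²/30.8945 = 5.5594
χ² = 1.6805 + 0.0873 + 4.1784 + 2.2359 + 0.1162 + 5.5594 = 13.858

13.858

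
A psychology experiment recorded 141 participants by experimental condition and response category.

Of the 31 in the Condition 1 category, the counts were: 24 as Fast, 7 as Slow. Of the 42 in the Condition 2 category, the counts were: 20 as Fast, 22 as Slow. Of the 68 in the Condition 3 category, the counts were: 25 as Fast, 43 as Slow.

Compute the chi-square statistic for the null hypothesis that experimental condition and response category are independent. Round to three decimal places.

Row totals: 31, 42, 68. Column totals: 69, 72. Grand total N = 141.
Expected counts (row total × column total / N):
  Condition 1, Fast: 31×69/141 = 15.1702
  Condition 1, Slow: 31×72/141 = 15.8298
  Condition 2, Fast: 42×69/141 = 20.5532
  Condition 2, Slow: 42×72/141 = 21.4468
  Condition 3, Fast: 68×69/141 = 33.2766
  Condition 3, Slow: 68×72/141 = 34.7234
Contributions (O − E)²/E:
  (24 − 15.1702)²/15.1702 = 5.1394
  (7 − 15.8298)²/15.8298 = 4.9252
  (20 − 20.5532)²/20.5532 = 0.0149
  (22 − 21.4468)²/21.4468 = 0.0143
  (25 − 33.2766)²/33.2766 = 2.0586
  (43 − 34.7234)²/34.7234 = 1.9728
χ² = 5.1394 + 4.9252 + 0.0149 + 0.0143 + 2.0586 + 1.9728 = 14.125

14.125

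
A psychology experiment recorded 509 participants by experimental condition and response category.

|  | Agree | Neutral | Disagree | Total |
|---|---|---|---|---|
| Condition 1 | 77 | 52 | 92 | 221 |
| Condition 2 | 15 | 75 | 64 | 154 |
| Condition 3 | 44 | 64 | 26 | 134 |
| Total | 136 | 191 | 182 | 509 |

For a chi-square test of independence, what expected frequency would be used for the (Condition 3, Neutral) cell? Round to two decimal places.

50.28

Row total (Condition 3) = 134; column total (Neutral) = 191; grand total N = 509.
Expected count = (row total × column total) / N = 134 × 191 / 509 = 50.28.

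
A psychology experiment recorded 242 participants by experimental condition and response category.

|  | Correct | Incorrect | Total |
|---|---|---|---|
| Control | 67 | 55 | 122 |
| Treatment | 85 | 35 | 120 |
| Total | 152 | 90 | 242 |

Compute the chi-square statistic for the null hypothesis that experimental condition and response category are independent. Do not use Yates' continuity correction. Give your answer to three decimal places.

6.560

Grand total N = 242.
Expected counts (row total × column total / N):
  Control, Correct: 122×152/242 = 76.6281
  Control, Incorrect: 122×90/242 = 45.3719
  Treatment, Correct: 120×152/242 = 75.3719
  Treatment, Incorrect: 120×90/242 = 44.6281
Contributions (O − E)²/E:
  (67 − 76.6281)²/76.6281 = 1.2097
  (55 − 45.3719)²/45.3719 = 2.0431
  (85 − 75.3719)²/75.3719 = 1.2299
  (35 − 44.6281)²/44.6281 = 2.0772
χ² = 1.2097 + 2.0431 + 1.2299 + 2.0772 = 6.560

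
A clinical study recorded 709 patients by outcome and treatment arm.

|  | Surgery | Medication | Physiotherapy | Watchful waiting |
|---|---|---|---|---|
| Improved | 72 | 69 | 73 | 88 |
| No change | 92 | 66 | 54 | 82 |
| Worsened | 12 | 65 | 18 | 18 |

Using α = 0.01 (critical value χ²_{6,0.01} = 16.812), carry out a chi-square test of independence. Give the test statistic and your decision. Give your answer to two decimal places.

Row totals: 302, 294, 113. Column totals: 176, 200, 145, 188. Grand total N = 709.
Expected counts (row total × column total / N):
  Improved, Surgery: 302×176/709 = 74.968
  Improved, Medication: 302×200/709 = 85.190
  Improved, Physiotherapy: 302×145/709 = 61.763
  Improved, Watchful waiting: 302×188/709 = 80.079
  No change, Surgery: 294×176/709 = 72.982
  No change, Medication: 294×200/709 = 82.934
  No change, Physiotherapy: 294×145/709 = 60.127
  No change, Watchful waiting: 294×188/709 = 77.958
  Worsened, Surgery: 113×176/709 = 28.051
  Worsened, Medication: 113×200/709 = 31.876
  Worsened, Physiotherapy: 113×145/709 = 23.110
  Worsened, Watchful waiting: 113×188/709 = 29.963
Contributions (O − E)²/E:
  (72 − 74.968)²/74.968 = 0.1175
  (69 − 85.190)²/85.190 = 3.0768
  (73 − 61.763)²/61.763 = 2.0444
  (88 − 80.079)²/80.079 = 0.7835
  (92 − 72.982)²/72.982 = 4.9558
  (66 − 82.934)²/82.934 = 3.4577
  (54 − 60.127)²/60.127 = 0.6243
  (82 − 77.958)²/77.958 = 0.2096
  (12 − 28.051)²/28.051 = 9.1845
  (65 − 31.876)²/31.876 = 34.4209
  (18 − 23.110)²/23.110 = 1.1299
  (18 − 29.963)²/29.963 = 4.7763
χ² = 0.1175 + 3.0768 + 2.0444 + 0.7835 + 4.9558 + 3.4577 + 0.6243 + 0.2096 + 9.1845 + 34.4209 + 1.1299 + 4.7763 = 64.78
df = (3−1)(4−1) = 6. Since 64.78 > 16.812, reject the null hypothesis of independence at α = 0.01.

64.78; reject H₀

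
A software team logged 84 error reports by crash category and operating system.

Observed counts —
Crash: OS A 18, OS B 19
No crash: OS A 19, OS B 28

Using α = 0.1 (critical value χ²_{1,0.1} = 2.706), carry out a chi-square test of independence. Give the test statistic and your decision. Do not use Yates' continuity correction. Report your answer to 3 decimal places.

0.568; fail to reject H₀

Row totals: 37, 47. Column totals: 37, 47. Grand total N = 84.
Expected counts (row total × column total / N):
  Crash, OS A: 37×37/84 = 16.2976
  Crash, OS B: 37×47/84 = 20.7024
  No crash, OS A: 47×37/84 = 20.7024
  No crash, OS B: 47×47/84 = 26.2976
Contributions (O − E)²/E:
  (18 − 16.2976)²/16.2976 = 0.1778
  (19 − 20.7024)²/20.7024 = 0.1400
  (19 − 20.7024)²/20.7024 = 0.1400
  (28 − 26.2976)²/26.2976 = 0.1102
χ² = 0.1778 + 0.1400 + 0.1400 + 0.1102 = 0.568
df = (2−1)(2−1) = 1. Since 0.568 < 2.706, fail to reject the null hypothesis of independence at α = 0.1.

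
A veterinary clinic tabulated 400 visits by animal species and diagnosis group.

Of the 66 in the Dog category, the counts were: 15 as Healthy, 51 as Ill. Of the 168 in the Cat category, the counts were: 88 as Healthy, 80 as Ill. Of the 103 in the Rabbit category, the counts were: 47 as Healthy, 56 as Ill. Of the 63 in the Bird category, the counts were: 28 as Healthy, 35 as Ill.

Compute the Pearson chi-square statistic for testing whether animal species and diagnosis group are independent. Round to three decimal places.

Row totals: 66, 168, 103, 63. Column totals: 178, 222. Grand total N = 400.
Expected counts (row total × column total / N):
  Dog, Healthy: 66×178/400 = 29.3700
  Dog, Ill: 66×222/400 = 36.6300
  Cat, Healthy: 168×178/400 = 74.7600
  Cat, Ill: 168×222/400 = 93.2400
  Rabbit, Healthy: 103×178/400 = 45.8350
  Rabbit, Ill: 103×222/400 = 57.1650
  Bird, Healthy: 63×178/400 = 28.0350
  Bird, Ill: 63×222/400 = 34.9650
Contributions (O − E)²/E:
  (15 − 29.3700)²/29.3700 = 7.0309
  (51 − 36.6300)²/36.6300 = 5.6374
  (88 − 74.7600)²/74.7600 = 2.3448
  (80 − 93.2400)²/93.2400 = 1.8801
  (47 − 45.8350)²/45.8350 = 0.0296
  (56 − 57.1650)²/57.1650 = 0.0237
  (28 − 28.0350)²/28.0350 = 0.0000
  (35 − 34.9650)²/34.9650 = 0.0000
χ² = 7.0309 + 5.6374 + 2.3448 + 1.8801 + 0.0296 + 0.0237 + 0.0000 + 0.0000 = 16.947

16.947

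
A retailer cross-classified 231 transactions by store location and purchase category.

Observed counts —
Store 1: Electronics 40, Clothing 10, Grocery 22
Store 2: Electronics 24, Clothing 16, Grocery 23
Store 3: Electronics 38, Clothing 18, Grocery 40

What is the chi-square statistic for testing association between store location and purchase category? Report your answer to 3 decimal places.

6.824

Row totals: 72, 63, 96. Column totals: 102, 44, 85. Grand total N = 231.
Expected counts (row total × column total / N):
  Store 1, Electronics: 72×102/231 = 31.7922
  Store 1, Clothing: 72×44/231 = 13.7143
  Store 1, Grocery: 72×85/231 = 26.4935
  Store 2, Electronics: 63×102/231 = 27.8182
  Store 2, Clothing: 63×44/231 = 12.0000
  Store 2, Grocery: 63×85/231 = 23.1818
  Store 3, Electronics: 96×102/231 = 42.3896
  Store 3, Clothing: 96×44/231 = 18.2857
  Store 3, Grocery: 96×85/231 = 35.3247
Contributions (O − E)²/E:
  (40 − 31.7922)²/31.7922 = 2.1190
  (10 − 13.7143)²/13.7143 = 1.0060
  (22 − 26.4935)²/26.4935 = 0.7621
  (24 − 27.8182)²/27.8182 = 0.5241
  (16 − 12.0000)²/12.0000 = 1.3333
  (23 − 23.1818)²/23.1818 = 0.0014
  (38 − 42.3896)²/42.3896 = 0.4546
  (18 − 18.2857)²/18.2857 = 0.0045
  (40 − 35.3247)²/35.3247 = 0.6188
χ² = 2.1190 + 1.0060 + 0.7621 + 0.5241 + 1.3333 + 0.0014 + 0.4546 + 0.0045 + 0.6188 = 6.824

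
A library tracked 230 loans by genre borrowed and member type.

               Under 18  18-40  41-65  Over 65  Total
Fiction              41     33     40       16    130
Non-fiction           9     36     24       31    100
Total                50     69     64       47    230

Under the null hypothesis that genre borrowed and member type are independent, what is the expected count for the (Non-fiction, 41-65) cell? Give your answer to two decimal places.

Row total (Non-fiction) = 100; column total (41-65) = 64; grand total N = 230.
Expected count = (row total × column total) / N = 100 × 64 / 230 = 27.83.

27.83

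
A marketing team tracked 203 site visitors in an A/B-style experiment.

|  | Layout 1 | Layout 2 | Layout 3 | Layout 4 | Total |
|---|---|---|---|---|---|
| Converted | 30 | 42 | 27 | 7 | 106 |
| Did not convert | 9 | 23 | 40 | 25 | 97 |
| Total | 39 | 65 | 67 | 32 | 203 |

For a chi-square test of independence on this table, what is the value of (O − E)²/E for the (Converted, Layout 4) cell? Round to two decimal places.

5.64

Row total (Converted) = 106; column total (Layout 4) = 32; N = 203.
Expected count E = 106 × 32 / 203 = 16.7094.
Contribution = (O − E)²/E = (7 − 16.7094)² / 16.7094 = 5.64.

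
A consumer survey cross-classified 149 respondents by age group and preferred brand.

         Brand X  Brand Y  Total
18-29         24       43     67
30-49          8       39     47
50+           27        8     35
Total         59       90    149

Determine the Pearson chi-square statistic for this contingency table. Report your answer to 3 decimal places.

Grand total N = 149.
Expected counts (row total × column total / N):
  18-29, Brand X: 67×59/149 = 26.5302
  18-29, Brand Y: 67×90/149 = 40.4698
  30-49, Brand X: 47×59/149 = 18.6107
  30-49, Brand Y: 47×90/149 = 28.3893
  50+, Brand X: 35×59/149 = 13.8591
  50+, Brand Y: 35×90/149 = 21.1409
Contributions (O − E)²/E:
  (24 − 26.5302)²/26.5302 = 0.2413
  (43 − 40.4698)²/40.4698 = 0.1582
  (8 − 18.6107)²/18.6107 = 6.0496
  (39 − 28.3893)²/28.3893 = 3.9658
  (27 − 13.8591)²/13.8591 = 12.4599
  (8 − 21.1409)²/21.1409 = 8.1682
χ² = 0.2413 + 0.1582 + 6.0496 + 3.9658 + 12.4599 + 8.1682 = 31.043

31.043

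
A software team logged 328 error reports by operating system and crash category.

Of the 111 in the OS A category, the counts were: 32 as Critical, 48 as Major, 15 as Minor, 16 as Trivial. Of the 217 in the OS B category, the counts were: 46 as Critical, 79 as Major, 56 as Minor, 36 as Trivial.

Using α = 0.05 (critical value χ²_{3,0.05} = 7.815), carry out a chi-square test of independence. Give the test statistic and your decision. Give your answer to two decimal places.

8.03; reject H₀

Row totals: 111, 217. Column totals: 78, 127, 71, 52. Grand total N = 328.
Expected counts (row total × column total / N):
  OS A, Critical: 111×78/328 = 26.396
  OS A, Major: 111×127/328 = 42.979
  OS A, Minor: 111×71/328 = 24.027
  OS A, Trivial: 111×52/328 = 17.598
  OS B, Critical: 217×78/328 = 51.604
  OS B, Major: 217×127/328 = 84.021
  OS B, Minor: 217×71/328 = 46.973
  OS B, Trivial: 217×52/328 = 34.402
Contributions (O − E)²/E:
  (32 − 26.396)²/26.396 = 1.1898
  (48 − 42.979)²/42.979 = 0.5866
  (15 − 24.027)²/24.027 = 3.3915
  (16 − 17.598)²/17.598 = 0.1451
  (46 − 51.604)²/51.604 = 0.6086
  (79 − 84.021)²/84.021 = 0.3000
  (56 − 46.973)²/46.973 = 1.7348
  (36 − 34.402)²/34.402 = 0.0742
χ² = 1.1898 + 0.5866 + 3.3915 + 0.1451 + 0.6086 + 0.3000 + 1.7348 + 0.0742 = 8.03
df = (2−1)(4−1) = 3. Since 8.03 > 7.815, reject the null hypothesis of independence at α = 0.05.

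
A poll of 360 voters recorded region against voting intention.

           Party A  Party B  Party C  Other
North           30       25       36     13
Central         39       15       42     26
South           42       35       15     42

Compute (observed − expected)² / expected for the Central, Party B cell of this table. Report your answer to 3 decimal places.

4.269

Row total (Central) = 122; column total (Party B) = 75; N = 360.
Expected count E = 122 × 75 / 360 = 25.4167.
Contribution = (O − E)²/E = (15 − 25.4167)² / 25.4167 = 4.269.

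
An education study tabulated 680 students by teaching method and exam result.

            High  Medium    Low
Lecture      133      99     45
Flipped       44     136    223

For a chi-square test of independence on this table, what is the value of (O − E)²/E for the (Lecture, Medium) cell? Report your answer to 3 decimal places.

0.112

Row total (Lecture) = 277; column total (Medium) = 235; N = 680.
Expected count E = 277 × 235 / 680 = 95.7279.
Contribution = (O − E)²/E = (99 − 95.7279)² / 95.7279 = 0.112.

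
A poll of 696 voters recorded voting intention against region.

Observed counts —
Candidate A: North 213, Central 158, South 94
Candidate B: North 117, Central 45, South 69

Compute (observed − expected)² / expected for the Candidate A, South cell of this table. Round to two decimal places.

2.04

Row total (Candidate A) = 465; column total (South) = 163; N = 696.
Expected count E = 465 × 163 / 696 = 108.901.
Contribution = (O − E)²/E = (94 − 108.901)² / 108.901 = 2.04.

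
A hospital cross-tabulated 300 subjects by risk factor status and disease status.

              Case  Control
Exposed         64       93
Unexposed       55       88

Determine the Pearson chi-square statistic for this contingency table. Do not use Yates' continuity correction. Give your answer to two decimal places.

Row totals: 157, 143. Column totals: 119, 181. Grand total N = 300.
Expected counts (row total × column total / N):
  Exposed, Case: 157×119/300 = 62.277
  Exposed, Control: 157×181/300 = 94.723
  Unexposed, Case: 143×119/300 = 56.723
  Unexposed, Control: 143×181/300 = 86.277
Contributions (O − E)²/E:
  (64 − 62.277)²/62.277 = 0.0477
  (93 − 94.723)²/94.723 = 0.0313
  (55 − 56.723)²/56.723 = 0.0523
  (88 − 86.277)²/86.277 = 0.0344
χ² = 0.0477 + 0.0313 + 0.0523 + 0.0344 = 0.17

0.17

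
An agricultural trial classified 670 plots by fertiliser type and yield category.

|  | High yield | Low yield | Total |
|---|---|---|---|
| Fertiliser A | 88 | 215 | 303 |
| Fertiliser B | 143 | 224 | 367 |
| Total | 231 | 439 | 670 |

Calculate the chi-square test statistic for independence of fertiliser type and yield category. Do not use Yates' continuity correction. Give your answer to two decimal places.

Grand total N = 670.
Expected counts (row total × column total / N):
  Fertiliser A, High yield: 303×231/670 = 104.467
  Fertiliser A, Low yield: 303×439/670 = 198.533
  Fertiliser B, High yield: 367×231/670 = 126.533
  Fertiliser B, Low yield: 367×439/670 = 240.467
Contributions (O − E)²/E:
  (88 − 104.467)²/104.467 = 2.5957
  (215 − 198.533)²/198.533 = 1.3658
  (143 − 126.533)²/126.533 = 2.1430
  (224 − 240.467)²/240.467 = 1.1276
χ² = 2.5957 + 1.3658 + 2.1430 + 1.1276 = 7.23

7.23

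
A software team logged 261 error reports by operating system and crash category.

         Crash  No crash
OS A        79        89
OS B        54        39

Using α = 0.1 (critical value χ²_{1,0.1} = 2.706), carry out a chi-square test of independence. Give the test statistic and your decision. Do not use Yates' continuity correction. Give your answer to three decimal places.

2.920; reject H₀

Row totals: 168, 93. Column totals: 133, 128. Grand total N = 261.
Expected counts (row total × column total / N):
  OS A, Crash: 168×133/261 = 85.6092
  OS A, No crash: 168×128/261 = 82.3908
  OS B, Crash: 93×133/261 = 47.3908
  OS B, No crash: 93×128/261 = 45.6092
Contributions (O − E)²/E:
  (79 − 85.6092)²/85.6092 = 0.5102
  (89 − 82.3908)²/82.3908 = 0.5302
  (54 − 47.3908)²/47.3908 = 0.9217
  (39 − 45.6092)²/45.6092 = 0.9577
χ² = 0.5102 + 0.5302 + 0.9217 + 0.9577 = 2.920
df = (2−1)(2−1) = 1. Since 2.920 > 2.706, reject the null hypothesis of independence at α = 0.1.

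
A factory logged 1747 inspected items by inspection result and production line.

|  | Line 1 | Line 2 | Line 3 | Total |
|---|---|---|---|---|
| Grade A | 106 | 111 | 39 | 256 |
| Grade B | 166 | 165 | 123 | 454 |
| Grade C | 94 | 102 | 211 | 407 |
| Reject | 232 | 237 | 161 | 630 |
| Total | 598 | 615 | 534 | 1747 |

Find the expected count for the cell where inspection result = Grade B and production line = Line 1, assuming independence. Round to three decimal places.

Row total (Grade B) = 454; column total (Line 1) = 598; grand total N = 1747.
Expected count = (row total × column total) / N = 454 × 598 / 1747 = 155.405.

155.405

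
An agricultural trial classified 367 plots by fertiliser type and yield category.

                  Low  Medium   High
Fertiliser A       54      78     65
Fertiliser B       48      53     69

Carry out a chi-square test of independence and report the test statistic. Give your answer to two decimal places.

3.27

Row totals: 197, 170. Column totals: 102, 131, 134. Grand total N = 367.
Expected counts (row total × column total / N):
  Fertiliser A, Low: 197×102/367 = 54.752
  Fertiliser A, Medium: 197×131/367 = 70.319
  Fertiliser A, High: 197×134/367 = 71.929
  Fertiliser B, Low: 170×102/367 = 47.248
  Fertiliser B, Medium: 170×131/367 = 60.681
  Fertiliser B, High: 170×134/367 = 62.071
Contributions (O − E)²/E:
  (54 − 54.752)²/54.752 = 0.0103
  (78 − 70.319)²/70.319 = 0.8390
  (65 − 71.929)²/71.929 = 0.6675
  (48 − 47.248)²/47.248 = 0.0120
  (53 − 60.681)²/60.681 = 0.9723
  (69 − 62.071)²/62.071 = 0.7735
χ² = 0.0103 + 0.8390 + 0.6675 + 0.0120 + 0.9723 + 0.7735 = 3.27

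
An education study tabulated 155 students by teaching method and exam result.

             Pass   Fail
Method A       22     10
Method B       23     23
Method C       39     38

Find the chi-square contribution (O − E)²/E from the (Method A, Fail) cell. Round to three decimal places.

1.480

Row total (Method A) = 32; column total (Fail) = 71; N = 155.
Expected count E = 32 × 71 / 155 = 14.6581.
Contribution = (O − E)²/E = (10 − 14.6581)² / 14.6581 = 1.480.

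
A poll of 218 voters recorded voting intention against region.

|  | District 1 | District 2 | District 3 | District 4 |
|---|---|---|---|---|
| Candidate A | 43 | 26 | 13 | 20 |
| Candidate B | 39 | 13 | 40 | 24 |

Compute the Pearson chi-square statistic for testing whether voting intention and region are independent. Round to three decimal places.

Row totals: 102, 116. Column totals: 82, 39, 53, 44. Grand total N = 218.
Expected counts (row total × column total / N):
  Candidate A, District 1: 102×82/218 = 38.3670
  Candidate A, District 2: 102×39/218 = 18.2477
  Candidate A, District 3: 102×53/218 = 24.7982
  Candidate A, District 4: 102×44/218 = 20.5872
  Candidate B, District 1: 116×82/218 = 43.6330
  Candidate B, District 2: 116×39/218 = 20.7523
  Candidate B, District 3: 116×53/218 = 28.2018
  Candidate B, District 4: 116×44/218 = 23.4128
Contributions (O − E)²/E:
  (43 − 38.3670)²/38.3670 = 0.5595
  (26 − 18.2477)²/18.2477 = 3.2935
  (13 − 24.7982)²/24.7982 = 5.6132
  (20 − 20.5872)²/20.5872 = 0.0167
  (39 − 43.6330)²/43.6330 = 0.4919
  (13 − 20.7523)²/20.7523 = 2.8960
  (40 − 28.2018)²/28.2018 = 4.9358
  (24 − 23.4128)²/23.4128 = 0.0147
χ² = 0.5595 + 3.2935 + 5.6132 + 0.0167 + 0.4919 + 2.8960 + 4.9358 + 0.0147 = 17.821

17.821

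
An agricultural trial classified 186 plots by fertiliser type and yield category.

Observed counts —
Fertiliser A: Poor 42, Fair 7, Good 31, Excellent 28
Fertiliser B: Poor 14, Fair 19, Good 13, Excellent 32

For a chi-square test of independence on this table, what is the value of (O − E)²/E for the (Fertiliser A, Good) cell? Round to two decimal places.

1.16

Row total (Fertiliser A) = 108; column total (Good) = 44; N = 186.
Expected count E = 108 × 44 / 186 = 25.548.
Contribution = (O − E)²/E = (31 − 25.548)² / 25.548 = 1.16.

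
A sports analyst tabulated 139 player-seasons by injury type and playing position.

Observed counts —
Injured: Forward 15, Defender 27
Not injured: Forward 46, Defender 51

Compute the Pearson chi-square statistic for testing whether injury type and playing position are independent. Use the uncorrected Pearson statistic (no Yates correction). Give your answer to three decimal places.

1.632

Row totals: 42, 97. Column totals: 61, 78. Grand total N = 139.
Expected counts (row total × column total / N):
  Injured, Forward: 42×61/139 = 18.4317
  Injured, Defender: 42×78/139 = 23.5683
  Not injured, Forward: 97×61/139 = 42.5683
  Not injured, Defender: 97×78/139 = 54.4317
Contributions (O − E)²/E:
  (15 − 18.4317)²/18.4317 = 0.6389
  (27 − 23.5683)²/23.5683 = 0.4997
  (46 − 42.5683)²/42.5683 = 0.2767
  (51 − 54.4317)²/54.4317 = 0.2164
χ² = 0.6389 + 0.4997 + 0.2767 + 0.2164 = 1.632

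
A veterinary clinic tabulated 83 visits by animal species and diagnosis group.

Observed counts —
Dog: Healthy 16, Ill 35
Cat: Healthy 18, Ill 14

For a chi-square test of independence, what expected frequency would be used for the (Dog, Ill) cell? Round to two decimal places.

Row total (Dog) = 51; column total (Ill) = 49; grand total N = 83.
Expected count = (row total × column total) / N = 51 × 49 / 83 = 30.11.

30.11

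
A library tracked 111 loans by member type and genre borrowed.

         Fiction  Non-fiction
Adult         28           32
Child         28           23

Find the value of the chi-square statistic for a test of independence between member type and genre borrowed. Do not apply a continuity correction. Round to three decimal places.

0.748

Row totals: 60, 51. Column totals: 56, 55. Grand total N = 111.
Expected counts (row total × column total / N):
  Adult, Fiction: 60×56/111 = 30.2703
  Adult, Non-fiction: 60×55/111 = 29.7297
  Child, Fiction: 51×56/111 = 25.7297
  Child, Non-fiction: 51×55/111 = 25.2703
Contributions (O − E)²/E:
  (28 − 30.2703)²/30.2703 = 0.1703
  (32 − 29.7297)²/29.7297 = 0.1734
  (28 − 25.7297)²/25.7297 = 0.2003
  (23 − 25.2703)²/25.2703 = 0.2040
χ² = 0.1703 + 0.1734 + 0.2003 + 0.2040 = 0.748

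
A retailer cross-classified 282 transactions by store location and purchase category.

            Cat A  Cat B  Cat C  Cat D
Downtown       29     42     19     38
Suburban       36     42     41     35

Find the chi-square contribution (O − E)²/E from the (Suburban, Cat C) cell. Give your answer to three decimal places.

2.069

Row total (Suburban) = 154; column total (Cat C) = 60; N = 282.
Expected count E = 154 × 60 / 282 = 32.76596.
Contribution = (O − E)²/E = (41 − 32.76596)² / 32.76596 = 2.069.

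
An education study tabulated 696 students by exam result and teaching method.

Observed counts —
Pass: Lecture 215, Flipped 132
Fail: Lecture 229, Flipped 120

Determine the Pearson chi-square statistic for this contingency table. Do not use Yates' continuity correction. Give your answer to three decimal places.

Row totals: 347, 349. Column totals: 444, 252. Grand total N = 696.
Expected counts (row total × column total / N):
  Pass, Lecture: 347×444/696 = 221.3621
  Pass, Flipped: 347×252/696 = 125.6379
  Fail, Lecture: 349×444/696 = 222.6379
  Fail, Flipped: 349×252/696 = 126.3621
Contributions (O − E)²/E:
  (215 − 221.3621)²/221.3621 = 0.1829
  (132 − 125.6379)²/125.6379 = 0.3222
  (229 − 222.6379)²/222.6379 = 0.1818
  (120 − 126.3621)²/126.3621 = 0.3203
χ² = 0.1829 + 0.3222 + 0.1818 + 0.3203 = 1.007

1.007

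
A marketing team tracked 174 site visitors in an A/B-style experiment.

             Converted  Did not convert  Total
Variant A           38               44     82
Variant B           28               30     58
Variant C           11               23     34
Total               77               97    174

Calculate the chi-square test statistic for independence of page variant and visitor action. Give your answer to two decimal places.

Grand total N = 174.
Expected counts (row total × column total / N):
  Variant A, Converted: 82×77/174 = 36.287
  Variant A, Did not convert: 82×97/174 = 45.713
  Variant B, Converted: 58×77/174 = 25.667
  Variant B, Did not convert: 58×97/174 = 32.333
  Variant C, Converted: 34×77/174 = 15.046
  Variant C, Did not convert: 34×97/174 = 18.954
Contributions (O − E)²/E:
  (38 − 36.287)²/36.287 = 0.0809
  (44 − 45.713)²/45.713 = 0.0642
  (28 − 25.667)²/25.667 = 0.2121
  (30 − 32.333)²/32.333 = 0.1683
  (11 − 15.046)²/15.046 = 1.0880
  (23 − 18.954)²/18.954 = 0.8637
χ² = 0.0809 + 0.0642 + 0.2121 + 0.1683 + 1.0880 + 0.8637 = 2.48

2.48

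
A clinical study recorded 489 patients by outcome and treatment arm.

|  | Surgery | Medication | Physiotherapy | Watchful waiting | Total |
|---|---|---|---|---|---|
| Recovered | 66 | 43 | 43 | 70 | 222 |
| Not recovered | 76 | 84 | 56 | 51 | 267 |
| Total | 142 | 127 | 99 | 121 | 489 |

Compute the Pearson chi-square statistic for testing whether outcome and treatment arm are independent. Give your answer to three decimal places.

14.614

Grand total N = 489.
Expected counts (row total × column total / N):
  Recovered, Surgery: 222×142/489 = 64.4663
  Recovered, Medication: 222×127/489 = 57.6564
  Recovered, Physiotherapy: 222×99/489 = 44.9448
  Recovered, Watchful waiting: 222×121/489 = 54.9325
  Not recovered, Surgery: 267×142/489 = 77.5337
  Not recovered, Medication: 267×127/489 = 69.3436
  Not recovered, Physiotherapy: 267×99/489 = 54.0552
  Not recovered, Watchful waiting: 267×121/489 = 66.0675
Contributions (O − E)²/E:
  (66 − 64.4663)²/64.4663 = 0.0365
  (43 − 57.6564)²/57.6564 = 3.7257
  (43 − 44.9448)²/44.9448 = 0.0842
  (70 − 54.9325)²/54.9325 = 4.1329
  (76 − 77.5337)²/77.5337 = 0.0303
  (84 − 69.3436)²/69.3436 = 3.0978
  (56 − 54.0552)²/54.0552 = 0.0700
  (51 − 66.0675)²/66.0675 = 3.4363
χ² = 0.0365 + 3.7257 + 0.0842 + 4.1329 + 0.0303 + 3.0978 + 0.0700 + 3.4363 = 14.614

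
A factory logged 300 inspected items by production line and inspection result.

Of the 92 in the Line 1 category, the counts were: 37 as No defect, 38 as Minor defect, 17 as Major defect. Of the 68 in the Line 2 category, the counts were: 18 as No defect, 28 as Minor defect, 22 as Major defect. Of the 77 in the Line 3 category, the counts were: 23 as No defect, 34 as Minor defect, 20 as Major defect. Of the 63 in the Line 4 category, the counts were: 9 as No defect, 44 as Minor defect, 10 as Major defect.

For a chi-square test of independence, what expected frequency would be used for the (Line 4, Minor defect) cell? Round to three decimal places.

Row total (Line 4) = 63; column total (Minor defect) = 144; grand total N = 300.
Expected count = (row total × column total) / N = 63 × 144 / 300 = 30.240.

30.240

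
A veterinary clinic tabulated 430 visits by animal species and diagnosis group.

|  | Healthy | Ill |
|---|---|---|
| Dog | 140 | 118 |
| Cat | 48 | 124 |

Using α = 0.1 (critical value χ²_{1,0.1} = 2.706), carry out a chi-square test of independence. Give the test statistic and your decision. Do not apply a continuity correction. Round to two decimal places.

Row totals: 258, 172. Column totals: 188, 242. Grand total N = 430.
Expected counts (row total × column total / N):
  Dog, Healthy: 258×188/430 = 112.800
  Dog, Ill: 258×242/430 = 145.200
  Cat, Healthy: 172×188/430 = 75.200
  Cat, Ill: 172×242/430 = 96.800
Contributions (O − E)²/E:
  (140 − 112.800)²/112.800 = 6.5589
  (118 − 145.200)²/145.200 = 5.0953
  (48 − 75.200)²/75.200 = 9.8383
  (124 − 96.800)²/96.800 = 7.6430
χ² = 6.5589 + 5.0953 + 9.8383 + 7.6430 = 29.14
df = (2−1)(2−1) = 1. Since 29.14 > 2.706, reject the null hypothesis of independence at α = 0.1.

29.14; reject H₀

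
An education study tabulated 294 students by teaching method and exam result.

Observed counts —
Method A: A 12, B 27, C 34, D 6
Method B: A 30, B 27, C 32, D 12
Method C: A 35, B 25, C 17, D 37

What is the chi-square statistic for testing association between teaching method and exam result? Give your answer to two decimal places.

40.59

Row totals: 79, 101, 114. Column totals: 77, 79, 83, 55. Grand total N = 294.
Expected counts (row total × column total / N):
  Method A, A: 79×77/294 = 20.690
  Method A, B: 79×79/294 = 21.228
  Method A, C: 79×83/294 = 22.303
  Method A, D: 79×55/294 = 14.779
  Method B, A: 101×77/294 = 26.452
  Method B, B: 101×79/294 = 27.139
  Method B, C: 101×83/294 = 28.514
  Method B, D: 101×55/294 = 18.895
  Method C, A: 114×77/294 = 29.857
  Method C, B: 114×79/294 = 30.633
  Method C, C: 114×83/294 = 32.184
  Method C, D: 114×55/294 = 21.327
Contributions (O − E)²/E:
  (12 − 20.690)²/20.690 = 3.6499
  (27 − 21.228)²/21.228 = 1.5694
  (34 − 22.303)²/22.303 = 6.1346
  (6 − 14.779)²/14.779 = 5.2149
  (30 − 26.452)²/26.452 = 0.4759
  (27 − 27.139)²/27.139 = 0.0007
  (32 − 28.514)²/28.514 = 0.4262
  (12 − 18.895)²/18.895 = 2.5161
  (35 − 29.857)²/29.857 = 0.8859
  (25 − 30.633)²/30.633 = 1.0358
  (17 − 32.184)²/32.184 = 7.1636
  (37 − 21.327)²/21.327 = 11.5179
χ² = 3.6499 + 1.5694 + 6.1346 + 5.2149 + 0.4759 + 0.0007 + 0.4262 + 2.5161 + 0.8859 + 1.0358 + 7.1636 + 11.5179 = 40.59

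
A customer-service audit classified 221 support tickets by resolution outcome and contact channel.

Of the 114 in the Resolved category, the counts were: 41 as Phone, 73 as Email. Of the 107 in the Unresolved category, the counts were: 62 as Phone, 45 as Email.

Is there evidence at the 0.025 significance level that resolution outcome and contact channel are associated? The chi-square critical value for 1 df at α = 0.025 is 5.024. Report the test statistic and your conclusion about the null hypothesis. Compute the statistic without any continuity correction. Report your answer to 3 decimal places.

Row totals: 114, 107. Column totals: 103, 118. Grand total N = 221.
Expected counts (row total × column total / N):
  Resolved, Phone: 114×103/221 = 53.1312
  Resolved, Email: 114×118/221 = 60.8688
  Unresolved, Phone: 107×103/221 = 49.8688
  Unresolved, Email: 107×118/221 = 57.1312
Contributions (O − E)²/E:
  (41 − 53.1312)²/53.1312 = 2.7699
  (73 − 60.8688)²/60.8688 = 2.4178
  (62 − 49.8688)²/49.8688 = 2.9511
  (45 − 57.1312)²/57.1312 = 2.5759
χ² = 2.7699 + 2.4178 + 2.9511 + 2.5759 = 10.715
df = (2−1)(2−1) = 1. Since 10.715 > 5.024, reject the null hypothesis of independence at α = 0.025.

10.715; reject H₀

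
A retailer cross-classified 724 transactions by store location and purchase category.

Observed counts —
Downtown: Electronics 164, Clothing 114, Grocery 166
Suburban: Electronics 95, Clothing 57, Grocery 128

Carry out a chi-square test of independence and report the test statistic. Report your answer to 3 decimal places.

Row totals: 444, 280. Column totals: 259, 171, 294. Grand total N = 724.
Expected counts (row total × column total / N):
  Downtown, Electronics: 444×259/724 = 158.8343
  Downtown, Clothing: 444×171/724 = 104.8674
  Downtown, Grocery: 444×294/724 = 180.2983
  Suburban, Electronics: 280×259/724 = 100.1657
  Suburban, Clothing: 280×171/724 = 66.1326
  Suburban, Grocery: 280×294/724 = 113.7017
Contributions (O − E)²/E:
  (164 − 158.8343)²/158.8343 = 0.1680
  (114 − 104.8674)²/104.8674 = 0.7953
  (166 − 180.2983)²/180.2983 = 1.1339
  (95 − 100.1657)²/100.1657 = 0.2664
  (57 − 66.1326)²/66.1326 = 1.2612
  (128 − 113.7017)²/113.7017 = 1.7981
χ² = 0.1680 + 0.7953 + 1.1339 + 0.2664 + 1.2612 + 1.7981 = 5.423

5.423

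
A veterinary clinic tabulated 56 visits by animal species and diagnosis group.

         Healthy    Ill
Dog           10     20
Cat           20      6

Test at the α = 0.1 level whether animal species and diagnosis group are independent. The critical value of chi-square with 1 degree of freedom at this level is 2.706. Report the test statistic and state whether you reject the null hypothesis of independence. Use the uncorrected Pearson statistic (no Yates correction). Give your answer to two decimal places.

Row totals: 30, 26. Column totals: 30, 26. Grand total N = 56.
Expected counts (row total × column total / N):
  Dog, Healthy: 30×30/56 = 16.071
  Dog, Ill: 30×26/56 = 13.929
  Cat, Healthy: 26×30/56 = 13.929
  Cat, Ill: 26×26/56 = 12.071
Contributions (O − E)²/E:
  (10 − 16.071)²/16.071 = 2.2934
  (20 − 13.929)²/13.929 = 2.6461
  (20 − 13.929)²/13.929 = 2.6461
  (6 − 12.071)²/12.071 = 3.0534
χ² = 2.2934 + 2.6461 + 2.6461 + 3.0534 = 10.64
df = (2−1)(2−1) = 1. Since 10.64 > 2.706, reject the null hypothesis of independence at α = 0.1.

10.64; reject H₀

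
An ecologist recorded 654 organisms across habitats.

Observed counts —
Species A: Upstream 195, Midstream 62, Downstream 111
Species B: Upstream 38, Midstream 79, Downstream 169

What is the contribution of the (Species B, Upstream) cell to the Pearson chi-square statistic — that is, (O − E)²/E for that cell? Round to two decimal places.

40.06

Row total (Species B) = 286; column total (Upstream) = 233; N = 654.
Expected count E = 286 × 233 / 654 = 101.893.
Contribution = (O − E)²/E = (38 − 101.893)² / 101.893 = 40.06.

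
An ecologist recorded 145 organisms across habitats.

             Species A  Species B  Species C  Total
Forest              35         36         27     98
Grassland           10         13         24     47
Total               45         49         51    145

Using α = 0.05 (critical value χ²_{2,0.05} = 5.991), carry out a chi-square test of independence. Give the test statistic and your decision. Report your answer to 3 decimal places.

Grand total N = 145.
Expected counts (row total × column total / N):
  Forest, Species A: 98×45/145 = 30.4138
  Forest, Species B: 98×49/145 = 33.1172
  Forest, Species C: 98×51/145 = 34.4690
  Grassland, Species A: 47×45/145 = 14.5862
  Grassland, Species B: 47×49/145 = 15.8828
  Grassland, Species C: 47×51/145 = 16.5310
Contributions (O − E)²/E:
  (35 − 30.4138)²/30.4138 = 0.6916
  (36 − 33.1172)²/33.1172 = 0.2509
  (27 − 34.4690)²/34.4690 = 1.6184
  (10 − 14.5862)²/14.5862 = 1.4420
  (13 − 15.8828)²/15.8828 = 0.5232
  (24 − 16.5310)²/16.5310 = 3.3746
χ² = 0.6916 + 0.2509 + 1.6184 + 1.4420 + 0.5232 + 3.3746 = 7.901
df = (2−1)(3−1) = 2. Since 7.901 > 5.991, reject the null hypothesis of independence at α = 0.05.

7.901; reject H₀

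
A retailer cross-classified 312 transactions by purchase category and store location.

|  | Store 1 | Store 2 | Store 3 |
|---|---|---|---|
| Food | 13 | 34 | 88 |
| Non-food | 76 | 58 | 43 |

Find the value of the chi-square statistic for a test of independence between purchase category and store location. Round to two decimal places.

61.78

Row totals: 135, 177. Column totals: 89, 92, 131. Grand total N = 312.
Expected counts (row total × column total / N):
  Food, Store 1: 135×89/312 = 38.510
  Food, Store 2: 135×92/312 = 39.808
  Food, Store 3: 135×131/312 = 56.683
  Non-food, Store 1: 177×89/312 = 50.490
  Non-food, Store 2: 177×92/312 = 52.192
  Non-food, Store 3: 177×131/312 = 74.317
Contributions (O − E)²/E:
  (13 − 38.510)²/38.510 = 16.8985
  (34 − 39.808)²/39.808 = 0.8474
  (88 − 56.683)²/56.683 = 17.3024
  (76 − 50.490)²/50.490 = 12.8889
  (58 − 52.192)²/52.192 = 0.6463
  (43 − 74.317)²/74.317 = 13.1969
χ² = 16.8985 + 0.8474 + 17.3024 + 12.8889 + 0.6463 + 13.1969 = 61.78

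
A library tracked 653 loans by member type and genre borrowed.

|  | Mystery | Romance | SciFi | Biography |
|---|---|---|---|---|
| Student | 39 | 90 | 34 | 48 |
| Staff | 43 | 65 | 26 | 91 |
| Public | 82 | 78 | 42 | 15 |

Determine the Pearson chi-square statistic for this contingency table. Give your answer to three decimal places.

83.698

Row totals: 211, 225, 217. Column totals: 164, 233, 102, 154. Grand total N = 653.
Expected counts (row total × column total / N):
  Student, Mystery: 211×164/653 = 52.9923
  Student, Romance: 211×233/653 = 75.2879
  Student, SciFi: 211×102/653 = 32.9587
  Student, Biography: 211×154/653 = 49.7611
  Staff, Mystery: 225×164/653 = 56.5084
  Staff, Romance: 225×233/653 = 80.2833
  Staff, SciFi: 225×102/653 = 35.1455
  Staff, Biography: 225×154/653 = 53.0628
  Public, Mystery: 217×164/653 = 54.4992
  Public, Romance: 217×233/653 = 77.4288
  Public, SciFi: 217×102/653 = 33.8959
  Public, Biography: 217×154/653 = 51.1761
Contributions (O − E)²/E:
  (39 − 52.9923)²/52.9923 = 3.6946
  (90 − 75.2879)²/75.2879 = 2.8749
  (34 − 32.9587)²/32.9587 = 0.0329
  (48 − 49.7611)²/49.7611 = 0.0623
  (43 − 56.5084)²/56.5084 = 3.2292
  (65 − 80.2833)²/80.2833 = 2.9094
  (26 − 35.1455)²/35.1455 = 2.3798
  (91 − 53.0628)²/53.0628 = 27.1232
  (82 − 54.4992)²/54.4992 = 13.8772
  (78 − 77.4288)²/77.4288 = 0.0042
  (42 − 33.8959)²/33.8959 = 1.9376
  (15 − 51.1761)²/51.1761 = 25.5727
χ² = 3.6946 + 2.8749 + 0.0329 + 0.0623 + 3.2292 + 2.9094 + 2.3798 + 27.1232 + 13.8772 + 0.0042 + 1.9376 + 25.5727 = 83.698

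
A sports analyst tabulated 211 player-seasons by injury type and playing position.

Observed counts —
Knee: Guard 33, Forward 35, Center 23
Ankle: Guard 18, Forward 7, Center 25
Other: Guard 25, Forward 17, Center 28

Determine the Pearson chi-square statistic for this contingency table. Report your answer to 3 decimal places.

13.353

Row totals: 91, 50, 70. Column totals: 76, 59, 76. Grand total N = 211.
Expected counts (row total × column total / N):
  Knee, Guard: 91×76/211 = 32.77725
  Knee, Forward: 91×59/211 = 25.44550
  Knee, Center: 91×76/211 = 32.77725
  Ankle, Guard: 50×76/211 = 18.00948
  Ankle, Forward: 50×59/211 = 13.98104
  Ankle, Center: 50×76/211 = 18.00948
  Other, Guard: 70×76/211 = 25.21327
  Other, Forward: 70×59/211 = 19.57346
  Other, Center: 70×76/211 = 25.21327
Contributions (O − E)²/E:
  (33 − 32.77725)²/32.77725 = 0.0015
  (35 − 25.44550)²/25.44550 = 3.5876
  (23 − 32.77725)²/32.77725 = 2.9165
  (18 − 18.00948)²/18.00948 = 0.0000
  (7 − 13.98104)²/13.98104 = 3.4858
  (25 − 18.00948)²/18.00948 = 2.7134
  (25 − 25.21327)²/25.21327 = 0.0018
  (17 − 19.57346)²/19.57346 = 0.3384
  (28 − 25.21327)²/25.21327 = 0.3080
χ² = 0.0015 + 3.5876 + 2.9165 + 0.0000 + 3.4858 + 2.7134 + 0.0018 + 0.3384 + 0.3080 = 13.353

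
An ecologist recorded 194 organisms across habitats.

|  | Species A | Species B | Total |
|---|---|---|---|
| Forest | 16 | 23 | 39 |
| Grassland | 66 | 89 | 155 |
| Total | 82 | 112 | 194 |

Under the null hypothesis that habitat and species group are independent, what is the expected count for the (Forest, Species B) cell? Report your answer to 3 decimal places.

Row total (Forest) = 39; column total (Species B) = 112; grand total N = 194.
Expected count = (row total × column total) / N = 39 × 112 / 194 = 22.515.

22.515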